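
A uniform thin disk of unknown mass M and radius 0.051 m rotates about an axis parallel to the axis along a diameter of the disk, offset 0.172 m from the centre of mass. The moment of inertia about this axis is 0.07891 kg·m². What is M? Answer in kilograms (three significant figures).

2.61

I = I_cm + Md² = (1/4)MR² + Md² = M·[0.25·(0.051)² + (0.172)²] = M·0.030234.
So M = 0.07891 / 0.030234 = 2.61 kg.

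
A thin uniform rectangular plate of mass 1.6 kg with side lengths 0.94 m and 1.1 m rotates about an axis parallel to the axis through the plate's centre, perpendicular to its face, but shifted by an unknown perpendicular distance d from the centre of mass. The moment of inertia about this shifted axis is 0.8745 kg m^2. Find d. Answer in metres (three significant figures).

About the centre-of-mass axis, I_cm = (1/12)M(a²+b²) = (1/12)(1.6)[(0.94)² + (1.1)²] = 0.27915 kg m^2.
Parallel axis theorem: I = I_cm + Md², so Md² = 0.8745 − 0.27915 = 0.59535 kg m^2.
d = √(0.59535 / 1.6) = 0.61 m.

0.610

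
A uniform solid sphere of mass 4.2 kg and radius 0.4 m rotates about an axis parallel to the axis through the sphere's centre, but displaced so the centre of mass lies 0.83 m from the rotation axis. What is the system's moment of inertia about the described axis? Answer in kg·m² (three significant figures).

3.16

I_cm = (2/5)MR² = (2/5)(4.2)(0.4)² = 0.2688 kg·m²; centre at d = 0.83 m, so the parallel axis theorem gives I = 0.2688 + (4.2)(0.83)² = 3.1622 kg·m².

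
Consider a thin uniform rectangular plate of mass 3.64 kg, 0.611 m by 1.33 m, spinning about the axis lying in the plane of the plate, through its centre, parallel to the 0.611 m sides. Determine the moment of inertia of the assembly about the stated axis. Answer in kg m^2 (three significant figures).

0.537

I_cm = (1/12)Mb² = (1/12)(3.64)(1.33)² = 0.53657 kg m^2; axis through the centre, so I = 0.53657 kg m^2.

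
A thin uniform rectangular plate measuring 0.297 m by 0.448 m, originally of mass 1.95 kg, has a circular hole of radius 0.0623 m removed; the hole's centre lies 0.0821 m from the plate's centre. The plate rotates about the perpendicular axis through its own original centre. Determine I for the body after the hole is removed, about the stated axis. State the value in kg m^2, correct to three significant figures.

Unpierced body about its centre: I₀ = (1/12)M(a²+b²) = (1/12)(1.95)[(0.297)² + (0.448)²] = 0.046948 kg m^2.
The removed disk has mass m = M·πr²/(ab) = (1.95)·π(0.0623)²/(0.297·0.448) = 0.1787 kg (same uniform areal density).
Its moment of inertia about the rotation axis (parallel-axis theorem): I_hole = (1/2)mr² + md² = (1/2)(0.1787)(0.0623)² + (0.1787)(0.0821)² = 0.0015513 kg m^2.
Treating the hole as negative mass, I = I₀ − I_hole = 0.046948 − 0.0015513 = 0.045397 kg m^2.

0.0454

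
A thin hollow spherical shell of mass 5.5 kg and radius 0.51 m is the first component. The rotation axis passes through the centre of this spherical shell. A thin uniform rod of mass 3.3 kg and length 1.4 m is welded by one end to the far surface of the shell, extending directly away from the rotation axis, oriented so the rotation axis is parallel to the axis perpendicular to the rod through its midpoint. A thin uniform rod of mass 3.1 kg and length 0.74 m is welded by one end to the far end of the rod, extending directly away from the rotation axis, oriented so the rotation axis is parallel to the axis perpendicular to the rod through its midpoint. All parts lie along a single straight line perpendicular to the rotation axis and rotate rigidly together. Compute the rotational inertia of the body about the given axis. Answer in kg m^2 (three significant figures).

22.6

Spherical shell: I_cm = (2/3)MR² = (2/3)(5.5)(0.51)² = 0.9537 kg m^2; axis through the centre, so I = 0.9537 kg m^2.
Thin rod: I_cm = (1/12)ML² = (1/12)(3.3)(1.4)² = 0.539 kg m^2; centre at d = 0.51 + 0.7 = 1.21 m, so the parallel axis theorem gives I = 0.539 + (3.3)(1.21)² = 5.3705 kg m^2.
Thin rod: I_cm = (1/12)ML² = (1/12)(3.1)(0.74)² = 0.14146 kg m^2; centre at d = 0.51 + 0.7 + 0.7 + 0.37 = 2.28 m, so the parallel axis theorem gives I = 0.14146 + (3.1)(2.28)² = 16.257 kg m^2.
Total I = 0.9537 + 5.3705 + 16.257 = 22.581 kg m^2.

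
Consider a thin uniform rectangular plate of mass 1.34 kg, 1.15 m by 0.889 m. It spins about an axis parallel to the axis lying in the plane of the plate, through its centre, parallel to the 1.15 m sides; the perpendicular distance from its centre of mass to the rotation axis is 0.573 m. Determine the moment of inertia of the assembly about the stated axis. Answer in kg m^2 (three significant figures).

0.528

I_cm = (1/12)Mb² = (1/12)(1.34)(0.889)² = 0.088253 kg m^2; centre at d = 0.573 m, so the parallel axis theorem gives I = 0.088253 + (1.34)(0.573)² = 0.52821 kg m^2.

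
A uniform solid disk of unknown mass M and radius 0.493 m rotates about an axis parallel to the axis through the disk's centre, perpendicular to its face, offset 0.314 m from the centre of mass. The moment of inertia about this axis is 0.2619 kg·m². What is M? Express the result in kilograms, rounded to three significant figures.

I = I_cm + Md² = (1/2)MR² + Md² = M·[0.5·(0.493)² + (0.314)²] = M·0.22012.
So M = 0.2619 / 0.22012 = 1.1898 kg.

1.19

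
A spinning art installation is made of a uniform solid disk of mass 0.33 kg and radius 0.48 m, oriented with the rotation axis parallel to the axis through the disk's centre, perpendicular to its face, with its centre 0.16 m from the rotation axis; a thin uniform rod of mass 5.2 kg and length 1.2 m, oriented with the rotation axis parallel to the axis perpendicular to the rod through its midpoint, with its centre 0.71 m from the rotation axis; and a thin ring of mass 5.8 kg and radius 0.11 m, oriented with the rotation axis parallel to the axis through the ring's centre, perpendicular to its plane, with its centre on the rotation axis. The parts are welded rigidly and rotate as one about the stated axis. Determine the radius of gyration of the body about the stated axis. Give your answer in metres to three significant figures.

Solid disk: I_cm = (1/2)MR² = (1/2)(0.33)(0.48)² = 0.038016 kg m²; centre at d = 0.16 m, so I = I_cm + Md² gives I = 0.038016 + (0.33)(0.16)² = 0.046464 kg m².
Thin rod: I_cm = (1/12)ML² = (1/12)(5.2)(1.2)² = 0.624 kg m²; centre at d = 0.71 m, so I = I_cm + Md² gives I = 0.624 + (5.2)(0.71)² = 3.2453 kg m².
Thin ring: I_cm = MR² = (5.8)(0.11)² = 0.07018 kg m²; axis through the centre, so I = 0.07018 kg m².
Total I = 3.362 kg m²; total mass M = 11.33 kg.
k = √(I/M) = √(3.362/11.33) = 0.54473 m.

0.545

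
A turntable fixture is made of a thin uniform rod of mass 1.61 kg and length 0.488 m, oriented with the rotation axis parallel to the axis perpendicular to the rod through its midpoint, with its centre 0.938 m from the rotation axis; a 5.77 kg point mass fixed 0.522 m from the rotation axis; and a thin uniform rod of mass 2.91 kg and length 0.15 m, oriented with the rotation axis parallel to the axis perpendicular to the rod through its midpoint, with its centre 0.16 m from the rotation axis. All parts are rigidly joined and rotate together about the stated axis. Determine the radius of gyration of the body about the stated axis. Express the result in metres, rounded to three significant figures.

Thin rod: I_cm = (1/12)ML² = (1/12)(1.61)(0.488)² = 0.031951 kg·m²; centre at d = 0.938 m, so the parallel axis theorem gives I = 0.031951 + (1.61)(0.938)² = 1.4485 kg·m².
Point mass: I_cm = 0; centre at d = 0.522 m, so the parallel axis theorem gives I = 0 + (5.77)(0.522)² = 1.5722 kg·m².
Thin rod: I_cm = (1/12)ML² = (1/12)(2.91)(0.15)² = 0.0054562 kg·m²; centre at d = 0.16 m, so the parallel axis theorem gives I = 0.0054562 + (2.91)(0.16)² = 0.079952 kg·m².
Total I = 3.1007 kg·m²; total mass M = 10.29 kg.
k = √(I/M) = √(3.1007/10.29) = 0.54894 m.

0.549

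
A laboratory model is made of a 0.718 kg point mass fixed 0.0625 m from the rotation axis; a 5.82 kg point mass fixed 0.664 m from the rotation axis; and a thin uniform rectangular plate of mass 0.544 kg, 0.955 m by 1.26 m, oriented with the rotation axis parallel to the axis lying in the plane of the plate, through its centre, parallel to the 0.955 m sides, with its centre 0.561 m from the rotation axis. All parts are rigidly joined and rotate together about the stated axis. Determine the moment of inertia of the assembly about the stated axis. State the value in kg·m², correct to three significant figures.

2.81

Point mass: I_cm = 0; centre at d = 0.0625 m, so I = I_cm + Md² gives I = 0 + (0.718)(0.0625)² = 0.0028047 kg·m².
Point mass: I_cm = 0; centre at d = 0.664 m, so I = I_cm + Md² gives I = 0 + (5.82)(0.664)² = 2.566 kg·m².
Rectangular plate: I_cm = (1/12)Mb² = (1/12)(0.544)(1.26)² = 0.071971 kg·m²; centre at d = 0.561 m, so I = I_cm + Md² gives I = 0.071971 + (0.544)(0.561)² = 0.24318 kg·m².
Total I = 0.0028047 + 2.566 + 0.24318 = 2.812 kg·m².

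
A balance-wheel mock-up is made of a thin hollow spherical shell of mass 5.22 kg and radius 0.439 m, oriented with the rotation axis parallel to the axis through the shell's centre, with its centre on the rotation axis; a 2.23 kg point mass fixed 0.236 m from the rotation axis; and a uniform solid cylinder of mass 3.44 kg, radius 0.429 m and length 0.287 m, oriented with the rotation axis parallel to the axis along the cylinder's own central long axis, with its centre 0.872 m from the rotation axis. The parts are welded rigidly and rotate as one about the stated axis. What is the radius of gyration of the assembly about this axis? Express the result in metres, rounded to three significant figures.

0.585

Spherical shell: I_cm = (2/3)MR² = (2/3)(5.22)(0.439)² = 0.67067 kg m²; axis through the centre, so I = 0.67067 kg m².
Point mass: I_cm = 0; centre at d = 0.236 m, so I = I_cm + Md² gives I = 0 + (2.23)(0.236)² = 0.1242 kg m².
Solid cylinder: I_cm = (1/2)MR² = (1/2)(3.44)(0.429)² = 0.31655 kg m²; centre at d = 0.872 m, so I = I_cm + Md² gives I = 0.31655 + (3.44)(0.872)² = 2.9323 kg m².
Total I = 3.7271 kg m²; total mass M = 10.89 kg.
k = √(I/M) = √(3.7271/10.89) = 0.58502 m.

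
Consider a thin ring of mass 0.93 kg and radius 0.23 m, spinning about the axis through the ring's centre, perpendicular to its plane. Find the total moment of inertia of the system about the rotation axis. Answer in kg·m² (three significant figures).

I_cm = MR² = (0.93)(0.23)² = 0.049197 kg·m²; axis through the centre, so I = 0.049197 kg·m².

0.0492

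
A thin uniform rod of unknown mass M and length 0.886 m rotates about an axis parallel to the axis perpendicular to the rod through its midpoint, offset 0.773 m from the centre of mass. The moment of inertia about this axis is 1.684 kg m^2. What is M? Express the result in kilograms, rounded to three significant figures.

I = I_cm + Md² = (1/12)ML² + Md² = M·[0.0833333·(0.886)² + (0.773)²] = M·0.66295.
So M = 1.684 / 0.66295 = 2.5402 kg.

2.54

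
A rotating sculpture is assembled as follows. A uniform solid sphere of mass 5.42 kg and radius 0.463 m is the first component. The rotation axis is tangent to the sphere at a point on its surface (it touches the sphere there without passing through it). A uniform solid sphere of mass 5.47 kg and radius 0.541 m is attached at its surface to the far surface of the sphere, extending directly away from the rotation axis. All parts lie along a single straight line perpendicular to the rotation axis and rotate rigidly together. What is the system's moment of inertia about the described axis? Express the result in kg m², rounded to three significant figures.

Solid sphere: I_cm = (2/5)MR² = (2/5)(5.42)(0.463)² = 0.46475 kg m²; centre at d = 0.463 m, so I = I_cm + Md² gives I = 0.46475 + (5.42)(0.463)² = 1.6266 kg m².
Solid sphere: I_cm = (2/5)MR² = (2/5)(5.47)(0.541)² = 0.64039 kg m²; centre at d = 0.463 + 0.463 + 0.541 = 1.467 m, so I = I_cm + Md² gives I = 0.64039 + (5.47)(1.467)² = 12.412 kg m².
Total I = 1.6266 + 12.412 = 14.039 kg m².

14.0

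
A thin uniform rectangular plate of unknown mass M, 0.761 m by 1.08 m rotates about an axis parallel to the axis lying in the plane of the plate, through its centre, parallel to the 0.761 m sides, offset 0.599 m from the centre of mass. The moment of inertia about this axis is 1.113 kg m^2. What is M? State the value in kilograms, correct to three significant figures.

2.44

I = I_cm + Md² = (1/12)Mb² + Md² = M·[0.0833333·(1.08)² + (0.599)²] = M·0.456.
So M = 1.113 / 0.456 = 2.4408 kg.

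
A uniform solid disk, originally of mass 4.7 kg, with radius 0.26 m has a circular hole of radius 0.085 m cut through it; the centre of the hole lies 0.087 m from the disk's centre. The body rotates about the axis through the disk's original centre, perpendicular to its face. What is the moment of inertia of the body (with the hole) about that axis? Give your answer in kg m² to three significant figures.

Unpierced body about its centre: I₀ = (1/2)MR² = (1/2)(4.7)(0.26)² = 0.15886 kg m².
The removed disk has mass m = M·(r/R)² = (4.7)(0.085/0.26)² = 0.50233 kg (same uniform areal density).
Its moment of inertia about the rotation axis (parallel-axis theorem): I_hole = (1/2)mr² + md² = (1/2)(0.50233)(0.085)² + (0.50233)(0.087)² = 0.0056168 kg m².
Treating the hole as negative mass, I = I₀ − I_hole = 0.15886 − 0.0056168 = 0.15324 kg m².

0.153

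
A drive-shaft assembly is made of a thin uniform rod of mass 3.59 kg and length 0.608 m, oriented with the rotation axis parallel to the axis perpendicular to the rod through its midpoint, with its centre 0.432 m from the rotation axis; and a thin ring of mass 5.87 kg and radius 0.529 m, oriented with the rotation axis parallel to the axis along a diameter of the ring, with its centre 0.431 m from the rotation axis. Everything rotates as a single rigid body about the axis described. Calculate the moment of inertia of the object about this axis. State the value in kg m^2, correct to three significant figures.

2.69

Thin rod: I_cm = (1/12)ML² = (1/12)(3.59)(0.608)² = 0.11059 kg m^2; centre at d = 0.432 m, so I = I_cm + Md² gives I = 0.11059 + (3.59)(0.432)² = 0.78057 kg m^2.
Thin ring: I_cm = (1/2)MR² = (1/2)(5.87)(0.529)² = 0.82133 kg m^2; centre at d = 0.431 m, so I = I_cm + Md² gives I = 0.82133 + (5.87)(0.431)² = 1.9118 kg m^2.
Total I = 0.78057 + 1.9118 = 2.6923 kg m^2.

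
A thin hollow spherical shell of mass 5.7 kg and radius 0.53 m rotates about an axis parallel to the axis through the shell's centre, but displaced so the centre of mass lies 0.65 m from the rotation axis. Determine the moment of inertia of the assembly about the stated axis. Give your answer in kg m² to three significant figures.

I_cm = (2/3)MR² = (2/3)(5.7)(0.53)² = 1.0674 kg m²; centre at d = 0.65 m, so I = I_cm + Md² gives I = 1.0674 + (5.7)(0.65)² = 3.4757 kg m².

3.48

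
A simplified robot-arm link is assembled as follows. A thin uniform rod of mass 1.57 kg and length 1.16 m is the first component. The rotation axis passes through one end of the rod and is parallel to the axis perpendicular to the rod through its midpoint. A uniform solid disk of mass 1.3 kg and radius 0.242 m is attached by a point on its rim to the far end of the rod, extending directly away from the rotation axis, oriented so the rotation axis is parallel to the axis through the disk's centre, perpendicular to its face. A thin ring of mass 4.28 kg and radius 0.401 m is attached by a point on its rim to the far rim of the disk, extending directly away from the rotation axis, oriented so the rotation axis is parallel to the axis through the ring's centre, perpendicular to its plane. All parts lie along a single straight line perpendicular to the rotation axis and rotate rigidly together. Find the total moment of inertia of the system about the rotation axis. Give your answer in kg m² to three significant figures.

Thin rod: I_cm = (1/12)ML² = (1/12)(1.57)(1.16)² = 0.17605 kg m²; centre at d = 0.58 m, so the parallel axis theorem gives I = 0.17605 + (1.57)(0.58)² = 0.7042 kg m².
Solid disk: I_cm = (1/2)MR² = (1/2)(1.3)(0.242)² = 0.038067 kg m²; centre at d = 0.58 + 0.58 + 0.242 = 1.402 m, so the parallel axis theorem gives I = 0.038067 + (1.3)(1.402)² = 2.5934 kg m².
Thin ring: I_cm = MR² = (4.28)(0.401)² = 0.68823 kg m²; centre at d = 0.58 + 0.58 + 0.242 + 0.242 + 0.401 = 2.045 m, so the parallel axis theorem gives I = 0.68823 + (4.28)(2.045)² = 18.587 kg m².
Total I = 0.7042 + 2.5934 + 18.587 = 21.885 kg m².

21.9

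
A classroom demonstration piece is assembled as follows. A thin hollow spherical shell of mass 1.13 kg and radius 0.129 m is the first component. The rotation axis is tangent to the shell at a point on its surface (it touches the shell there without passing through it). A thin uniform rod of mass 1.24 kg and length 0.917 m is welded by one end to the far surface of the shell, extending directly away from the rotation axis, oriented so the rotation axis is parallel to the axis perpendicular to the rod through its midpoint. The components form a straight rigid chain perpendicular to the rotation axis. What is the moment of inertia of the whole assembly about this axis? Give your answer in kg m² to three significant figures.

Spherical shell: I_cm = (2/3)MR² = (2/3)(1.13)(0.129)² = 0.012536 kg m²; centre at d = 0.129 m, so I = I_cm + Md² gives I = 0.012536 + (1.13)(0.129)² = 0.031341 kg m².
Thin rod: I_cm = (1/12)ML² = (1/12)(1.24)(0.917)² = 0.086892 kg m²; centre at d = 0.129 + 0.129 + 0.4585 = 0.7165 m, so I = I_cm + Md² gives I = 0.086892 + (1.24)(0.7165)² = 0.72347 kg m².
Total I = 0.031341 + 0.72347 = 0.75481 kg m².

0.755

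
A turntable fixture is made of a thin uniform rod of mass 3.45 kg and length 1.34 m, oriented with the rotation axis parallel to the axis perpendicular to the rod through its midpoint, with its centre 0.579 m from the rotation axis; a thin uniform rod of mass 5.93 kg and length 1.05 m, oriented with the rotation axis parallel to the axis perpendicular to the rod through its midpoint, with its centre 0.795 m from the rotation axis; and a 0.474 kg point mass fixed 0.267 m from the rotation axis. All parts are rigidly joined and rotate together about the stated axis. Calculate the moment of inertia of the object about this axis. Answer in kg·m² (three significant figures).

Thin rod: I_cm = (1/12)ML² = (1/12)(3.45)(1.34)² = 0.51623 kg·m²; centre at d = 0.579 m, so the parallel axis theorem gives I = 0.51623 + (3.45)(0.579)² = 1.6728 kg·m².
Thin rod: I_cm = (1/12)ML² = (1/12)(5.93)(1.05)² = 0.54482 kg·m²; centre at d = 0.795 m, so the parallel axis theorem gives I = 0.54482 + (5.93)(0.795)² = 4.2927 kg·m².
Point mass: I_cm = 0; centre at d = 0.267 m, so the parallel axis theorem gives I = 0 + (0.474)(0.267)² = 0.033791 kg·m².
Total I = 1.6728 + 4.2927 + 0.033791 = 5.9993 kg·m².

6.00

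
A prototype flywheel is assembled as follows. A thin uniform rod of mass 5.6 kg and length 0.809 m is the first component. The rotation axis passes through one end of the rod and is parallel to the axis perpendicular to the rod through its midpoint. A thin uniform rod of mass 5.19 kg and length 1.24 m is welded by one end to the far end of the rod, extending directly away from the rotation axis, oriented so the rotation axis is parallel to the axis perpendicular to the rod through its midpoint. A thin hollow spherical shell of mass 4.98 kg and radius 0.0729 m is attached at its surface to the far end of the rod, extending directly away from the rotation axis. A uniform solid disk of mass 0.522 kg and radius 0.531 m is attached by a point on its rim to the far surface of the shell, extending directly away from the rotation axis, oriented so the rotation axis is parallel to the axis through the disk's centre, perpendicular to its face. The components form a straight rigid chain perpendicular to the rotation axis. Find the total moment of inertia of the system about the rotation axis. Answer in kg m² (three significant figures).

Thin rod: I_cm = (1/12)ML² = (1/12)(5.6)(0.809)² = 0.30542 kg m²; centre at d = 0.4045 m, so I = I_cm + Md² gives I = 0.30542 + (5.6)(0.4045)² = 1.2217 kg m².
Thin rod: I_cm = (1/12)ML² = (1/12)(5.19)(1.24)² = 0.66501 kg m²; centre at d = 0.4045 + 0.4045 + 0.62 = 1.429 m, so I = I_cm + Md² gives I = 0.66501 + (5.19)(1.429)² = 11.263 kg m².
Spherical shell: I_cm = (2/3)MR² = (2/3)(4.98)(0.0729)² = 0.017644 kg m²; centre at d = 0.4045 + 0.4045 + 0.62 + 0.62 + 0.0729 = 2.1219 m, so I = I_cm + Md² gives I = 0.017644 + (4.98)(2.1219)² = 22.44 kg m².
Solid disk: I_cm = (1/2)MR² = (1/2)(0.522)(0.531)² = 0.073592 kg m²; centre at d = 0.4045 + 0.4045 + 0.62 + 0.62 + 0.0729 + 0.0729 + 0.531 = 2.7258 m, so I = I_cm + Md² gives I = 0.073592 + (0.522)(2.7258)² = 3.952 kg m².
Total I = 1.2217 + 11.263 + 22.44 + 3.952 = 38.877 kg m².

38.9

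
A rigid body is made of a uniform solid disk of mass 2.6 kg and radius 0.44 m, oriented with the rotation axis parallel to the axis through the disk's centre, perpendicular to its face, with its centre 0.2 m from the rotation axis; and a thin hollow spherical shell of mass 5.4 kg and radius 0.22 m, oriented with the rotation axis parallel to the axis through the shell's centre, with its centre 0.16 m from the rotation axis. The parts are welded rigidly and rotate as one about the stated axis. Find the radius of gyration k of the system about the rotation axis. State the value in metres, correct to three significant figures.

0.289

Solid disk: I_cm = (1/2)MR² = (1/2)(2.6)(0.44)² = 0.25168 kg m^2; centre at d = 0.2 m, so I = I_cm + Md² gives I = 0.25168 + (2.6)(0.2)² = 0.35568 kg m^2.
Spherical shell: I_cm = (2/3)MR² = (2/3)(5.4)(0.22)² = 0.17424 kg m^2; centre at d = 0.16 m, so I = I_cm + Md² gives I = 0.17424 + (5.4)(0.16)² = 0.31248 kg m^2.
Total I = 0.66816 kg m^2; total mass M = 8 kg.
k = √(I/M) = √(0.66816/8) = 0.289 m.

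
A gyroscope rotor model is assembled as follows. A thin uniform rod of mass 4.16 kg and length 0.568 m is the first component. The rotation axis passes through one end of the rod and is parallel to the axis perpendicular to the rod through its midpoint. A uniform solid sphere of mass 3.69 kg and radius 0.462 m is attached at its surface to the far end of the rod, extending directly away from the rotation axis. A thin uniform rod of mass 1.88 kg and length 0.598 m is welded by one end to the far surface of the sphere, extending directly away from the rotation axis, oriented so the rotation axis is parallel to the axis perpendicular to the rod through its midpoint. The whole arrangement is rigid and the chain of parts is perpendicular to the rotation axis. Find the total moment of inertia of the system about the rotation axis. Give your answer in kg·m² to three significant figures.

10.8

Thin rod: I_cm = (1/12)ML² = (1/12)(4.16)(0.568)² = 0.11184 kg·m²; centre at d = 0.284 m, so I = I_cm + Md² gives I = 0.11184 + (4.16)(0.284)² = 0.44737 kg·m².
Solid sphere: I_cm = (2/5)MR² = (2/5)(3.69)(0.462)² = 0.31504 kg·m²; centre at d = 0.284 + 0.284 + 0.462 = 1.03 m, so I = I_cm + Md² gives I = 0.31504 + (3.69)(1.03)² = 4.2298 kg·m².
Thin rod: I_cm = (1/12)ML² = (1/12)(1.88)(0.598)² = 0.056025 kg·m²; centre at d = 0.284 + 0.284 + 0.462 + 0.462 + 0.299 = 1.791 m, so I = I_cm + Md² gives I = 0.056025 + (1.88)(1.791)² = 6.0865 kg·m².
Total I = 0.44737 + 4.2298 + 6.0865 = 10.764 kg·m².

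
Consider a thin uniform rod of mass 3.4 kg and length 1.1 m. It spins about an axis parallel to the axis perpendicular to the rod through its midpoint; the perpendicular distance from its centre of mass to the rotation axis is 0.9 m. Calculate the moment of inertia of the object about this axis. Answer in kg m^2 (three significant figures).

I_cm = (1/12)ML² = (1/12)(3.4)(1.1)² = 0.34283 kg m^2; centre at d = 0.9 m, so I = I_cm + Md² gives I = 0.34283 + (3.4)(0.9)² = 3.0968 kg m^2.

3.10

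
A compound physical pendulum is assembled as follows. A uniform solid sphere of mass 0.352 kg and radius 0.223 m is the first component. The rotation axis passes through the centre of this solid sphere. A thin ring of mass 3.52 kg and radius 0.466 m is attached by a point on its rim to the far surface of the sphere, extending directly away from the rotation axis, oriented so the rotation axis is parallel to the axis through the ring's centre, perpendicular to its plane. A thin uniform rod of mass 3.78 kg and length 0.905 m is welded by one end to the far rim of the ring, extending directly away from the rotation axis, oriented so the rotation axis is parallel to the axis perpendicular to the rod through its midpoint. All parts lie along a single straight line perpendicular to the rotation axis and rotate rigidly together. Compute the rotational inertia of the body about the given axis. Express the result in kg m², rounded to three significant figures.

12.5

Solid sphere: I_cm = (2/5)MR² = (2/5)(0.352)(0.223)² = 0.0070018 kg m²; axis through the centre, so I = 0.0070018 kg m².
Thin ring: I_cm = MR² = (3.52)(0.466)² = 0.76439 kg m²; centre at d = 0.223 + 0.466 = 0.689 m, so I = I_cm + Md² gives I = 0.76439 + (3.52)(0.689)² = 2.4354 kg m².
Thin rod: I_cm = (1/12)ML² = (1/12)(3.78)(0.905)² = 0.25799 kg m²; centre at d = 0.223 + 0.466 + 0.466 + 0.4525 = 1.6075 m, so I = I_cm + Md² gives I = 0.25799 + (3.78)(1.6075)² = 10.026 kg m².
Total I = 0.0070018 + 2.4354 + 10.026 = 12.468 kg m².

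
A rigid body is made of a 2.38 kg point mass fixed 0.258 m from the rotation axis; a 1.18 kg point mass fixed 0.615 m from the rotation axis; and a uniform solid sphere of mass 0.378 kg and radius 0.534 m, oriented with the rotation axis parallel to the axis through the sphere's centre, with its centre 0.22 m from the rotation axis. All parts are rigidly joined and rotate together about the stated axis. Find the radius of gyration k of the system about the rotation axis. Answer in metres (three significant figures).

Point mass: I_cm = 0; centre at d = 0.258 m, so the parallel axis theorem gives I = 0 + (2.38)(0.258)² = 0.15842 kg m².
Point mass: I_cm = 0; centre at d = 0.615 m, so the parallel axis theorem gives I = 0 + (1.18)(0.615)² = 0.44631 kg m².
Solid sphere: I_cm = (2/5)MR² = (2/5)(0.378)(0.534)² = 0.043116 kg m²; centre at d = 0.22 m, so the parallel axis theorem gives I = 0.043116 + (0.378)(0.22)² = 0.061411 kg m².
Total I = 0.66614 kg m²; total mass M = 3.938 kg.
k = √(I/M) = √(0.66614/3.938) = 0.41129 m.

0.411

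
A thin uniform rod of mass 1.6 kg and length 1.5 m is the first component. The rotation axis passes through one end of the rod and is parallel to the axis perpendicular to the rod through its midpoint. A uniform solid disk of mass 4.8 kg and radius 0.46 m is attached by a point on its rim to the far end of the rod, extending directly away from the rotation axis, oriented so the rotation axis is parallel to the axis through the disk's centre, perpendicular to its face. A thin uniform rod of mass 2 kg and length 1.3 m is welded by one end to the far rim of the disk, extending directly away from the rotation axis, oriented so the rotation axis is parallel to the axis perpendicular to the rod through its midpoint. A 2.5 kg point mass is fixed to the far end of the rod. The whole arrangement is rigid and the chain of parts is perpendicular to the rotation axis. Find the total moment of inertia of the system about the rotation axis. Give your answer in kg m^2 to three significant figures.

73.9

Thin rod: I_cm = (1/12)ML² = (1/12)(1.6)(1.5)² = 0.3 kg m^2; centre at d = 0.75 m, so the parallel axis theorem gives I = 0.3 + (1.6)(0.75)² = 1.2 kg m^2.
Solid disk: I_cm = (1/2)MR² = (1/2)(4.8)(0.46)² = 0.50784 kg m^2; centre at d = 0.75 + 0.75 + 0.46 = 1.96 m, so the parallel axis theorem gives I = 0.50784 + (4.8)(1.96)² = 18.948 kg m^2.
Thin rod: I_cm = (1/12)ML² = (1/12)(2)(1.3)² = 0.28167 kg m^2; centre at d = 0.75 + 0.75 + 0.46 + 0.46 + 0.65 = 3.07 m, so the parallel axis theorem gives I = 0.28167 + (2)(3.07)² = 19.131 kg m^2.
Point mass: I_cm = 0; centre at d = 0.75 + 0.75 + 0.46 + 0.46 + 0.65 + 0.65 = 3.72 m, so the parallel axis theorem gives I = 0 + (2.5)(3.72)² = 34.596 kg m^2.
Total I = 1.2 + 18.948 + 19.131 + 34.596 = 73.875 kg m^2.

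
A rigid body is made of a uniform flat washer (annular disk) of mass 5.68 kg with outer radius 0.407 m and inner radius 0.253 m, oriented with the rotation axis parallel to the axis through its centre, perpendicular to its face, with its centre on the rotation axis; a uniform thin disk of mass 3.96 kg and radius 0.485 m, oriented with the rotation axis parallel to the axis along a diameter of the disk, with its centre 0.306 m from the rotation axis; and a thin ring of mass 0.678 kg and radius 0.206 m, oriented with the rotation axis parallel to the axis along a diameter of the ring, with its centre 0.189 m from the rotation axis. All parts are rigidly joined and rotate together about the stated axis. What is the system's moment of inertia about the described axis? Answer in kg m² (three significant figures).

1.29

Annular disk: I_cm = (1/2)M(R²+r²) = (1/2)(5.68)[(0.407)² + (0.253)²] = 0.65223 kg m²; axis through the centre, so I = 0.65223 kg m².
Thin disk: I_cm = (1/4)MR² = (1/4)(3.96)(0.485)² = 0.23287 kg m²; centre at d = 0.306 m, so I = I_cm + Md² gives I = 0.23287 + (3.96)(0.306)² = 0.60367 kg m².
Thin ring: I_cm = (1/2)MR² = (1/2)(0.678)(0.206)² = 0.014386 kg m²; centre at d = 0.189 m, so I = I_cm + Md² gives I = 0.014386 + (0.678)(0.189)² = 0.038605 kg m².
Total I = 0.65223 + 0.60367 + 0.038605 = 1.2945 kg m².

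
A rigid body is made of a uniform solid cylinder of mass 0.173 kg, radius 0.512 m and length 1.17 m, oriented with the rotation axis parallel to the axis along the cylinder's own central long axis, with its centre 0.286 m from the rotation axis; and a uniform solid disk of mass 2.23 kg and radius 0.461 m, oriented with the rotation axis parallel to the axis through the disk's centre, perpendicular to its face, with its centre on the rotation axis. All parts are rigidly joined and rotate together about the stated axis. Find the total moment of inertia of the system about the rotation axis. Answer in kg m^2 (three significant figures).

0.274

Solid cylinder: I_cm = (1/2)MR² = (1/2)(0.173)(0.512)² = 0.022675 kg m^2; centre at d = 0.286 m, so the parallel axis theorem gives I = 0.022675 + (0.173)(0.286)² = 0.036826 kg m^2.
Solid disk: I_cm = (1/2)MR² = (1/2)(2.23)(0.461)² = 0.23696 kg m^2; axis through the centre, so I = 0.23696 kg m^2.
Total I = 0.036826 + 0.23696 = 0.27379 kg m^2.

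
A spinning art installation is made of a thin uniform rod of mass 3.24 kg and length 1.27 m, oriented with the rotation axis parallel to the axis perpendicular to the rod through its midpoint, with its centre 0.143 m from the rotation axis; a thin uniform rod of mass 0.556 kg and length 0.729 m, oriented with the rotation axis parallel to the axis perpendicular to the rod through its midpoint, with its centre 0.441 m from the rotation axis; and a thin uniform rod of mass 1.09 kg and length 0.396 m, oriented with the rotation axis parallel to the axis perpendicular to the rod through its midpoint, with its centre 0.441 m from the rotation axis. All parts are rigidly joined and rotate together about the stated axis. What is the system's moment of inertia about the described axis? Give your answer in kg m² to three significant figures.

Thin rod: I_cm = (1/12)ML² = (1/12)(3.24)(1.27)² = 0.43548 kg m²; centre at d = 0.143 m, so the parallel axis theorem gives I = 0.43548 + (3.24)(0.143)² = 0.50174 kg m².
Thin rod: I_cm = (1/12)ML² = (1/12)(0.556)(0.729)² = 0.024623 kg m²; centre at d = 0.441 m, so the parallel axis theorem gives I = 0.024623 + (0.556)(0.441)² = 0.13275 kg m².
Thin rod: I_cm = (1/12)ML² = (1/12)(1.09)(0.396)² = 0.014244 kg m²; centre at d = 0.441 m, so the parallel axis theorem gives I = 0.014244 + (1.09)(0.441)² = 0.22623 kg m².
Total I = 0.50174 + 0.13275 + 0.22623 = 0.86072 kg m².

0.861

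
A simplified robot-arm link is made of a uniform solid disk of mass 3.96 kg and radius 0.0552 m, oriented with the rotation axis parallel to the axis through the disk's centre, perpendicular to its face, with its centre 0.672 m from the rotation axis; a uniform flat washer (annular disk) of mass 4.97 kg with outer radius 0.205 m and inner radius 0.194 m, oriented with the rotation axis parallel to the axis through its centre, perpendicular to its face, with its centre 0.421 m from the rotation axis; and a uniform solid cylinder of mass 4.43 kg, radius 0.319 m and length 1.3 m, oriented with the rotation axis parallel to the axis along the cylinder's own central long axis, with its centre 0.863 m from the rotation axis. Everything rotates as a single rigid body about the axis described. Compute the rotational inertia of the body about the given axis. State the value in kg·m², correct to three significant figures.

6.40

Solid disk: I_cm = (1/2)MR² = (1/2)(3.96)(0.0552)² = 0.0060331 kg·m²; centre at d = 0.672 m, so the parallel axis theorem gives I = 0.0060331 + (3.96)(0.672)² = 1.7943 kg·m².
Annular disk: I_cm = (1/2)M(R²+r²) = (1/2)(4.97)[(0.205)² + (0.194)²] = 0.19796 kg·m²; centre at d = 0.421 m, so the parallel axis theorem gives I = 0.19796 + (4.97)(0.421)² = 1.0788 kg·m².
Solid cylinder: I_cm = (1/2)MR² = (1/2)(4.43)(0.319)² = 0.2254 kg·m²; centre at d = 0.863 m, so the parallel axis theorem gives I = 0.2254 + (4.43)(0.863)² = 3.5247 kg·m².
Total I = 1.7943 + 1.0788 + 3.5247 = 6.3979 kg·m².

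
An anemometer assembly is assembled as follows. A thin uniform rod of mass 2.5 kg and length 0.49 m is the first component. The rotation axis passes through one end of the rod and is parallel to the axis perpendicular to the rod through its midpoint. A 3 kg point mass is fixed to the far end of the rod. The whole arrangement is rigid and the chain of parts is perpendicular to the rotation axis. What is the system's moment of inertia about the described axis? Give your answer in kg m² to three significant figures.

0.920

Thin rod: I_cm = (1/12)ML² = (1/12)(2.5)(0.49)² = 0.050021 kg m²; centre at d = 0.245 m, so the parallel axis theorem gives I = 0.050021 + (2.5)(0.245)² = 0.20008 kg m².
Point mass: I_cm = 0; centre at d = 0.245 + 0.245 = 0.49 m, so the parallel axis theorem gives I = 0 + (3)(0.49)² = 0.7203 kg m².
Total I = 0.20008 + 0.7203 = 0.92038 kg m².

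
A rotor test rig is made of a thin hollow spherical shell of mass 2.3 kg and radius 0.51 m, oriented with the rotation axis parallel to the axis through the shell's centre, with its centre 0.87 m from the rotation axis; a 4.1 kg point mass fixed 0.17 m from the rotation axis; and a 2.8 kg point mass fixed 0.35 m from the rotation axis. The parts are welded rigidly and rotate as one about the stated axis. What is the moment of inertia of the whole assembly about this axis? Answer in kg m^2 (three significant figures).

Spherical shell: I_cm = (2/3)MR² = (2/3)(2.3)(0.51)² = 0.39882 kg m^2; centre at d = 0.87 m, so the parallel axis theorem gives I = 0.39882 + (2.3)(0.87)² = 2.1397 kg m^2.
Point mass: I_cm = 0; centre at d = 0.17 m, so the parallel axis theorem gives I = 0 + (4.1)(0.17)² = 0.11849 kg m^2.
Point mass: I_cm = 0; centre at d = 0.35 m, so the parallel axis theorem gives I = 0 + (2.8)(0.35)² = 0.343 kg m^2.
Total I = 2.1397 + 0.11849 + 0.343 = 2.6012 kg m^2.

2.60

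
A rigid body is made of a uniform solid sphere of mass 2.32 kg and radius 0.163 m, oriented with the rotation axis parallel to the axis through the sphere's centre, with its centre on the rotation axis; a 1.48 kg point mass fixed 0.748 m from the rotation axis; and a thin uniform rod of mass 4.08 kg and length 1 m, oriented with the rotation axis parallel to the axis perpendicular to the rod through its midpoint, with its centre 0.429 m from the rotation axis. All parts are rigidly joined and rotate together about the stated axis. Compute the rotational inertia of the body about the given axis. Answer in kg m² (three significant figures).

1.94

Solid sphere: I_cm = (2/5)MR² = (2/5)(2.32)(0.163)² = 0.024656 kg m²; axis through the centre, so I = 0.024656 kg m².
Point mass: I_cm = 0; centre at d = 0.748 m, so the parallel axis theorem gives I = 0 + (1.48)(0.748)² = 0.82807 kg m².
Thin rod: I_cm = (1/12)ML² = (1/12)(4.08)(1)² = 0.34 kg m²; centre at d = 0.429 m, so the parallel axis theorem gives I = 0.34 + (4.08)(0.429)² = 1.0909 kg m².
Total I = 0.024656 + 0.82807 + 1.0909 = 1.9436 kg m².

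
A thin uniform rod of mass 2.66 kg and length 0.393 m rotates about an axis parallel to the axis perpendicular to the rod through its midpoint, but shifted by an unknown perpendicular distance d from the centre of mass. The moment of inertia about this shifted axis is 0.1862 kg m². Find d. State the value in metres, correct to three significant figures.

About the centre-of-mass axis, I_cm = (1/12)ML² = (1/12)(2.66)(0.393)² = 0.034236 kg m².
Parallel axis theorem: I = I_cm + Md², so Md² = 0.1862 − 0.034236 = 0.15196 kg m².
d = √(0.15196 / 2.66) = 0.23902 m.

0.239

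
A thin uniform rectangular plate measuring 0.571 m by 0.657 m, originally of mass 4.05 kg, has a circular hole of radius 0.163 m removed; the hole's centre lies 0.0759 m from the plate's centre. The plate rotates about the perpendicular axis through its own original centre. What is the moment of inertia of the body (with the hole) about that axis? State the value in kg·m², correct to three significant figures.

Unpierced body about its centre: I₀ = (1/12)M(a²+b²) = (1/12)(4.05)[(0.571)² + (0.657)²] = 0.25572 kg·m².
The removed disk has mass m = M·πr²/(ab) = (4.05)·π(0.163)²/(0.571·0.657) = 0.90111 kg (same uniform areal density).
Its moment of inertia about the rotation axis (parallel-axis theorem): I_hole = (1/2)mr² + md² = (1/2)(0.90111)(0.163)² + (0.90111)(0.0759)² = 0.017162 kg·m².
Treating the hole as negative mass, I = I₀ − I_hole = 0.25572 − 0.017162 = 0.23856 kg·m².

0.239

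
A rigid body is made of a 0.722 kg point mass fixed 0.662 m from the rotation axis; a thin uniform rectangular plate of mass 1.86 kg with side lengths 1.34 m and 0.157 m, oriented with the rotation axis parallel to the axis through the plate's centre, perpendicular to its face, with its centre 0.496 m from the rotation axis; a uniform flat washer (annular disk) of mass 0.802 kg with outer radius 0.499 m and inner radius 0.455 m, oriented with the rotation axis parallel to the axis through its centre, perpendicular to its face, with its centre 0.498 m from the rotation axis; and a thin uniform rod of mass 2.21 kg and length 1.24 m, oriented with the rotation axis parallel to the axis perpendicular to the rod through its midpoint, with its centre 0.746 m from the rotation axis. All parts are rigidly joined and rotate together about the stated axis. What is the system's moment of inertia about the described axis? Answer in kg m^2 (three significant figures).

2.95

Point mass: I_cm = 0; centre at d = 0.662 m, so the parallel axis theorem gives I = 0 + (0.722)(0.662)² = 0.31641 kg m^2.
Rectangular plate: I_cm = (1/12)M(a²+b²) = (1/12)(1.86)[(1.34)² + (0.157)²] = 0.28214 kg m^2; centre at d = 0.496 m, so the parallel axis theorem gives I = 0.28214 + (1.86)(0.496)² = 0.73973 kg m^2.
Annular disk: I_cm = (1/2)M(R²+r²) = (1/2)(0.802)[(0.499)² + (0.455)²] = 0.18287 kg m^2; centre at d = 0.498 m, so the parallel axis theorem gives I = 0.18287 + (0.802)(0.498)² = 0.38177 kg m^2.
Thin rod: I_cm = (1/12)ML² = (1/12)(2.21)(1.24)² = 0.28317 kg m^2; centre at d = 0.746 m, so the parallel axis theorem gives I = 0.28317 + (2.21)(0.746)² = 1.5131 kg m^2.
Total I = 0.31641 + 0.73973 + 0.38177 + 1.5131 = 2.951 kg m^2.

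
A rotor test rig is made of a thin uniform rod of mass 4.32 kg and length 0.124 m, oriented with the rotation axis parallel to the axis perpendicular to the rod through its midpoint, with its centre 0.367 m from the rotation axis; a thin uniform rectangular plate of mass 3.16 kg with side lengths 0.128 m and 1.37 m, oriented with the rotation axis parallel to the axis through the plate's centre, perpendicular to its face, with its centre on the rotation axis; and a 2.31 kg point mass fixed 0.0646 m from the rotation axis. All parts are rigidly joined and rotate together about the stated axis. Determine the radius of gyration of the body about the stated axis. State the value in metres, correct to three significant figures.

Thin rod: I_cm = (1/12)ML² = (1/12)(4.32)(0.124)² = 0.0055354 kg·m²; centre at d = 0.367 m, so I = I_cm + Md² gives I = 0.0055354 + (4.32)(0.367)² = 0.58739 kg·m².
Rectangular plate: I_cm = (1/12)M(a²+b²) = (1/12)(3.16)[(0.128)² + (1.37)²] = 0.49856 kg·m²; axis through the centre, so I = 0.49856 kg·m².
Point mass: I_cm = 0; centre at d = 0.0646 m, so I = I_cm + Md² gives I = 0 + (2.31)(0.0646)² = 0.00964 kg·m².
Total I = 1.0956 kg·m²; total mass M = 9.79 kg.
k = √(I/M) = √(1.0956/9.79) = 0.33453 m.

0.335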